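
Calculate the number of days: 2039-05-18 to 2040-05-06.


354 days

From May 18, 2039 to May 6, 2040
Rest of May 2039: 31 - 18 = 13
Full months: June 30, July 31, August 31, September 30, October 31, November 30, December 31, January 31, February 2040 29, March 31, April 30
Days into May 2040: 6
Total = 13 + 30 + 31 + 31 + 30 + 31 + 30 + 31 + 31 + 29 + 31 + 30 + 6 = 354 days


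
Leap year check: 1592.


Rules: divisible by 4 AND (not by 100 OR by 400)
1592 ÷ 4 = 398 exactly → divisible by 4
1592 ÷ 100 = 15 remainder 92 → not divisible by 100
Divisible by 4 but not by 100 → leap year

Yes


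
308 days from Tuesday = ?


Tuesday

Start: Tuesday (index 1)
(1 + 308) mod 7
= 309 mod 7
= 1
Index 1 → Tuesday


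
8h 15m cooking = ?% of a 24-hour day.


Time: 495 minutes
Day: 1440 minutes
Percentage = (495/1440) × 100 ≈ 34.4%

34.4%


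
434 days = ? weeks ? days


62 weeks 0 days

Weeks: 434 ÷ 7 = 62 remainder 0


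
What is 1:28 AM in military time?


Input: 1:28 AM
AM hour stays: 1

01:28


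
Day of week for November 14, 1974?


Zeller's congruence:
q=14, m=11, k=74, j=19
h = (14 + ⌊13×12/5⌋ + 74 + ⌊74/4⌋ + ⌊19/4⌋ - 2×19) mod 7
= (14 + 31 + 74 + 18 + 4 - 38) mod 7
= 103 mod 7 = 5
h=5 → Thursday

Thursday


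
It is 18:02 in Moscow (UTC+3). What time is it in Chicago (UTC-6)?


09:02

Time difference = UTC-6 - UTC+3 = -9 hours
New hour = (18 -9) mod 24
= 9 mod 24 = 9
Minutes unchanged → 09:02


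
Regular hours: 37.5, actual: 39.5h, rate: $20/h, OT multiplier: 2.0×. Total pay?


Regular: 37.5h × $20 = $750.00
Overtime: 39.5 - 37.5 = 2.0h
OT pay: 2.0h × $20 × 2.0 = $80.00
Total = $750.00 + $80.00 = $830.00

$830.00


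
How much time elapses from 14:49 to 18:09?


End time in minutes: 18×60 + 9 = 1089
Start time in minutes: 14×60 + 49 = 889
Difference = 1089 - 889 = 200 minutes
= 3 hours 20 minutes

3h 20m


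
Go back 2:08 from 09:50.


Start: 590 minutes from midnight
Subtract: 128 minutes
Remaining: 590 - 128 = 462
Hours: 7, Minutes: 42

07:42


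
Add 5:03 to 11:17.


Start: 677 minutes from midnight
Add: 303 minutes
Total: 980 minutes
Hours: 980 ÷ 60 = 16 remainder 20

16:20


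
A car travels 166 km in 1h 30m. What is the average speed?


110.7 km/h

Distance: 166 km
Time: 1h 30m = 90 min = 90/60 = 3/2 hours
Speed = 166 ÷ (3/2) = 166 × 2 / 3 = 332/3 ≈ 110.7 km/h


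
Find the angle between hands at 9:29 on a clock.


Hour hand = 9×30 + 29×0.5 = 284.5°
Minute hand = 29×6 = 174°
Difference = |284.5 - 174| = 110.5°

110.5°


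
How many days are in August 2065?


31 days

Month: August (month 8)
August has 31 days


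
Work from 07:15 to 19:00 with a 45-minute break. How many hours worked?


11h 0m (660 minutes)

Total time = (19×60+0) - (7×60+15)
= 1140 - 435 = 705 min
Minus break: 705 - 45 = 660 min
= 11h 0m


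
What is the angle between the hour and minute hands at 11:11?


90.5°

Hour hand = 11×30 + 11×0.5 = 335.5°
Minute hand = 11×6 = 66°
Difference = |335.5 - 66| = 269.5°
Since > 180°: 360 - 269.5 = 90.5°


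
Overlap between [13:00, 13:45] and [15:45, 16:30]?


Meeting A: 780-825 (in minutes from midnight)
Meeting B: 945-990
Overlap start = max(780, 945) = 945
Overlap end = min(825, 990) = 825
Overlap = max(0, 825 - 945) = 0 min

0 minutes


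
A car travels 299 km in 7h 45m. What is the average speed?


38.6 km/h

Distance: 299 km
Time: 7h 45m = 465 min = 465/60 = 31/4 hours
Speed = 299 ÷ (31/4) = 299 × 4 / 31 = 1196/31 ≈ 38.6 km/h


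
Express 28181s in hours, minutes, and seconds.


Hours: 28181 ÷ 3600 = 7 remainder 2981
Minutes: 2981 ÷ 60 = 49 remainder 41
Seconds: 41

7h 49m 41s


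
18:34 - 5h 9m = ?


Start: 1114 minutes from midnight
Subtract: 309 minutes
Remaining: 1114 - 309 = 805
Hours: 13, Minutes: 25

13:25


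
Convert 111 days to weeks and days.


Weeks: 111 ÷ 7 = 15 remainder 6

15 weeks 6 days


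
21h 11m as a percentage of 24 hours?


Total minutes: 21×60 + 11 = 1271
Day = 24×60 = 1440 minutes
Fraction = 1271/1440 ≈ 0.8826
As a percentage: 1271/1440 × 100 ≈ 88.26%

0.8826 (88.26%)


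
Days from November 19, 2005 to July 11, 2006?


From November 19, 2005 to July 11, 2006
Rest of November 2005: 30 - 19 = 11
Full months: December 31, January 31, February 2006 28, March 31, April 30, May 31, June 30
Days into July 2006: 11
Total = 11 + 31 + 31 + 28 + 31 + 30 + 31 + 30 + 11 = 234 days

234 days


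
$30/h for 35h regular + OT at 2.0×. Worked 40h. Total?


$1350.00

Regular: 35h × $30 = $1050.00
Overtime: 40 - 35 = 5h
OT pay: 5h × $30 × 2.0 = $300.00
Total = $1050.00 + $300.00 = $1350.00


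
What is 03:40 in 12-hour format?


3:40 AM

Hour: 3
3 < 12 → AM


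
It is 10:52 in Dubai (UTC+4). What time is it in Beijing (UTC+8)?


14:52

Time difference = UTC+8 - UTC+4 = +4 hours
New hour = (10 + 4) mod 24
= 14 mod 24 = 14
Minutes unchanged → 14:52


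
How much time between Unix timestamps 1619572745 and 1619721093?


Difference = 1619721093 - 1619572745 = 148348 seconds
In hours: 148348 / 3600 ≈ 41.2
In days: 148348 / 86400 ≈ 1.72

148348 seconds (41.2 hours / 1.72 days)


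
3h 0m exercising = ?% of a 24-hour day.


12.5%

Time: 180 minutes
Day: 1440 minutes
Percentage = (180/1440) × 100 = 12.5%


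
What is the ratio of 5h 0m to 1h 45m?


20:7 (2.86)

Duration 1: 300 minutes
Duration 2: 105 minutes
Ratio = 300:105
GCD = 15
Simplified = 20:7
As a decimal: 20/7 ≈ 2.86


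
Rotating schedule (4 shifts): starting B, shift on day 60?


Shift A

Shifts: A, B, C, D
Start: B (index 1)
Day 60: (1 + 60 - 1) mod 4
= 60 mod 4
= 0
Index 0 → shift A


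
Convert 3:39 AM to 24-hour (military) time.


Input: 3:39 AM
AM hour stays: 3

03:39


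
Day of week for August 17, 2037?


Zeller's congruence:
q=17, m=8, k=37, j=20
h = (17 + ⌊13×9/5⌋ + 37 + ⌊37/4⌋ + ⌊20/4⌋ - 2×20) mod 7
= (17 + 23 + 37 + 9 + 5 - 40) mod 7
= 51 mod 7 = 2
h=2 → Monday

Monday


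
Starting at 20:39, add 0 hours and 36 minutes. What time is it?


21:15

Start: 1239 minutes from midnight
Add: 36 minutes
Total: 1275 minutes
Hours: 1275 ÷ 60 = 21 remainder 15


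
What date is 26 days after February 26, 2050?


Start: February 26, 2050
Add 26 days
February 26 → March 1: 28 - 26 + 1 = 3 days (26 - 3 = 23 left)
March 1 + 23 = March 24, 2050

March 24, 2050


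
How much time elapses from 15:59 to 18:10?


2h 11m

End time in minutes: 18×60 + 10 = 1090
Start time in minutes: 15×60 + 59 = 959
Difference = 1090 - 959 = 131 minutes
= 2 hours 11 minutes


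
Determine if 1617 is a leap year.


No

Rules: divisible by 4 AND (not by 100 OR by 400)
1617 ÷ 4 = 404 remainder 1 → not divisible by 4
Not divisible by 4 → not a leap year


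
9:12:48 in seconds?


33168 seconds

Hours: 9 × 3600 = 32400
Minutes: 12 × 60 = 720
Seconds: 48
Total = 32400 + 720 + 48 = 33168


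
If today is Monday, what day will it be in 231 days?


Monday

Start: Monday (index 0)
(0 + 231) mod 7
= 231 mod 7
= 0
Index 0 → Monday


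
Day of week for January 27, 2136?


Zeller's congruence:
q=27, m=13, k=35, j=21
h = (27 + ⌊13×14/5⌋ + 35 + ⌊35/4⌋ + ⌊21/4⌋ - 2×21) mod 7
= (27 + 36 + 35 + 8 + 5 - 42) mod 7
= 69 mod 7 = 6
h=6 → Friday

Friday


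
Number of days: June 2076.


Month: June (month 6)
June has 30 days

30 days


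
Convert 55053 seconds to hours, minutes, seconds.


15h 17m 33s

Hours: 55053 ÷ 3600 = 15 remainder 1053
Minutes: 1053 ÷ 60 = 17 remainder 33
Seconds: 33


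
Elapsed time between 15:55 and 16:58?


1h 3m

End time in minutes: 16×60 + 58 = 1018
Start time in minutes: 15×60 + 55 = 955
Difference = 1018 - 955 = 63 minutes
= 1 hours 3 minutes


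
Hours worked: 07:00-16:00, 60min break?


Total time = (16×60+0) - (7×60+0)
= 960 - 420 = 540 min
Minus break: 540 - 60 = 480 min
= 8h 0m

8h 0m (480 minutes)


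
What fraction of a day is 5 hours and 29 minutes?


Total minutes: 5×60 + 29 = 329
Day = 24×60 = 1440 minutes
Fraction = 329/1440 ≈ 0.2285
As a percentage: 329/1440 × 100 ≈ 22.85%

0.2285 (22.85%)


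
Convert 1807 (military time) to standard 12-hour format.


Hour: 18
18 - 12 = 6 → PM

6:07 PM


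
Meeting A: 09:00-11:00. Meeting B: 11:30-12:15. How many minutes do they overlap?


Meeting A: 540-660 (in minutes from midnight)
Meeting B: 690-735
Overlap start = max(540, 690) = 690
Overlap end = min(660, 735) = 660
Overlap = max(0, 660 - 690) = 0 min

0 minutes


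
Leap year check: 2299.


No

Rules: divisible by 4 AND (not by 100 OR by 400)
2299 ÷ 4 = 574 remainder 3 → not divisible by 4
Not divisible by 4 → not a leap year


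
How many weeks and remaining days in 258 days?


Weeks: 258 ÷ 7 = 36 remainder 6

36 weeks 6 days


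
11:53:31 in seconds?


42811 seconds

Hours: 11 × 3600 = 39600
Minutes: 53 × 60 = 3180
Seconds: 31
Total = 39600 + 3180 + 31 = 42811


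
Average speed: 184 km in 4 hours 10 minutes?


44.2 km/h

Distance: 184 km
Time: 4h 10m = 250 min = 250/60 = 25/6 hours
Speed = 184 ÷ (25/6) = 184 × 6 / 25 = 1104/25 ≈ 44.2 km/h


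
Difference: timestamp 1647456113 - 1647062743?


Difference = 1647456113 - 1647062743 = 393370 seconds
In hours: 393370 / 3600 ≈ 109.3
In days: 393370 / 86400 ≈ 4.55

393370 seconds (109.3 hours / 4.55 days)


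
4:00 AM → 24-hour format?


04:00

Input: 4:00 AM
AM hour stays: 4


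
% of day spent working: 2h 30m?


Time: 150 minutes
Day: 1440 minutes
Percentage = (150/1440) × 100 ≈ 10.4%

10.4%


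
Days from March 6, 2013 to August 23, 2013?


From March 6, 2013 to August 23, 2013
Rest of March 2013: 31 - 6 = 25
Full months: April 30, May 31, June 30, July 31
Days into August 2013: 23
Total = 25 + 30 + 31 + 30 + 31 + 23 = 170 days

170 days


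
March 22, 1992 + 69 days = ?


May 30, 1992

Start: March 22, 1992
Add 69 days
March 22 → April 1: 31 - 22 + 1 = 10 days (69 - 10 = 59 left)
April 1 → May 1: 30 - 1 + 1 = 30 days (59 - 30 = 29 left)
May 1 + 29 = May 30, 1992


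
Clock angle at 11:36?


Hour hand = 11×30 + 36×0.5 = 348.0°
Minute hand = 36×6 = 216°
Difference = |348.0 - 216| = 132.0°

132.0°


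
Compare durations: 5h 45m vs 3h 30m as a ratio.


23:14 (1.64)

Duration 1: 345 minutes
Duration 2: 210 minutes
Ratio = 345:210
GCD = 15
Simplified = 23:14
As a decimal: 23/14 ≈ 1.64


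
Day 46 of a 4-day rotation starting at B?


Shift C

Shifts: A, B, C, D
Start: B (index 1)
Day 46: (1 + 46 - 1) mod 4
= 46 mod 4
= 2
Index 2 → shift C


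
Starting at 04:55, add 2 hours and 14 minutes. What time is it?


Start: 295 minutes from midnight
Add: 134 minutes
Total: 429 minutes
Hours: 429 ÷ 60 = 7 remainder 9

07:09


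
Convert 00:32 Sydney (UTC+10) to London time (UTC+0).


Time difference = UTC+0 - UTC+10 = -10 hours
New hour = (0 -10) mod 24
= -10 mod 24 = 14
Minutes unchanged → 14:32; -10 < 0 → previous day

14:32 (previous day)


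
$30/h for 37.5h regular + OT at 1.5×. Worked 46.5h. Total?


Regular: 37.5h × $30 = $1125.00
Overtime: 46.5 - 37.5 = 9.0h
OT pay: 9.0h × $30 × 1.5 = $405.00
Total = $1125.00 + $405.00 = $1530.00

$1530.00


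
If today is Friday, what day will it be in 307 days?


Thursday

Start: Friday (index 4)
(4 + 307) mod 7
= 311 mod 7
= 3
Index 3 → Thursday


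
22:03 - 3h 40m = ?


18:23

Start: 1323 minutes from midnight
Subtract: 220 minutes
Remaining: 1323 - 220 = 1103
Hours: 18, Minutes: 23


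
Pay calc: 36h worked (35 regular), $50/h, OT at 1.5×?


Regular: 35h × $50 = $1750.00
Overtime: 36 - 35 = 1h
OT pay: 1h × $50 × 1.5 = $75.00
Total = $1750.00 + $75.00 = $1825.00

$1825.00


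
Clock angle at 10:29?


140.5°

Hour hand = 10×30 + 29×0.5 = 314.5°
Minute hand = 29×6 = 174°
Difference = |314.5 - 174| = 140.5°


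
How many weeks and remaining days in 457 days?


65 weeks 2 days

Weeks: 457 ÷ 7 = 65 remainder 2


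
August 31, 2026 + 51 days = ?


October 21, 2026

Start: August 31, 2026
Add 51 days
August 31 → September 1: 31 - 31 + 1 = 1 days (51 - 1 = 50 left)
September 1 → October 1: 30 - 1 + 1 = 30 days (50 - 30 = 20 left)
October 1 + 20 = October 21, 2026


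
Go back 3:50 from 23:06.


Start: 1386 minutes from midnight
Subtract: 230 minutes
Remaining: 1386 - 230 = 1156
Hours: 19, Minutes: 16

19:16


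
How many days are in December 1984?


Month: December (month 12)
December has 31 days

31 days


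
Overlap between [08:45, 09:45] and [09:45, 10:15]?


Meeting A: 525-585 (in minutes from midnight)
Meeting B: 585-615
Overlap start = max(525, 585) = 585
Overlap end = min(585, 615) = 585
Overlap = max(0, 585 - 585) = 0 min

0 minutes


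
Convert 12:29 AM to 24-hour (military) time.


00:29

Input: 12:29 AM
12 AM → 00 (midnight)


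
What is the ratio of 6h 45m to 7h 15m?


Duration 1: 405 minutes
Duration 2: 435 minutes
Ratio = 405:435
GCD = 15
Simplified = 27:29
As a decimal: 27/29 ≈ 0.93

27:29 (0.93)


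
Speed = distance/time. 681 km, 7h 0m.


Distance: 681 km
Time: 7 hours
Speed = 681 / 7 ≈ 97.3 km/h

97.3 km/h


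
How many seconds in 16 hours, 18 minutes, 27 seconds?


58707 seconds

Hours: 16 × 3600 = 57600
Minutes: 18 × 60 = 1080
Seconds: 27
Total = 57600 + 1080 + 27 = 58707


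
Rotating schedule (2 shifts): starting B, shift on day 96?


Shifts: A, B
Start: B (index 1)
Day 96: (1 + 96 - 1) mod 2
= 96 mod 2
= 0
Index 0 → shift A

Shift A


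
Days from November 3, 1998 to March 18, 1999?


135 days

From November 3, 1998 to March 18, 1999
Rest of November 1998: 30 - 3 = 27
Full months: December 31, January 31, February 1999 28
Days into March 1999: 18
Total = 27 + 31 + 31 + 28 + 18 = 135 days


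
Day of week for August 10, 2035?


Zeller's congruence:
q=10, m=8, k=35, j=20
h = (10 + ⌊13×9/5⌋ + 35 + ⌊35/4⌋ + ⌊20/4⌋ - 2×20) mod 7
= (10 + 23 + 35 + 8 + 5 - 40) mod 7
= 41 mod 7 = 6
h=6 → Friday

Friday


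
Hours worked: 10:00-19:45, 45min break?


Total time = (19×60+45) - (10×60+0)
= 1185 - 600 = 585 min
Minus break: 585 - 45 = 540 min
= 9h 0m

9h 0m (540 minutes)


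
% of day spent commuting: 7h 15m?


30.2%

Time: 435 minutes
Day: 1440 minutes
Percentage = (435/1440) × 100 ≈ 30.2%


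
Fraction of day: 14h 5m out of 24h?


0.5868 (58.68%)

Total minutes: 14×60 + 5 = 845
Day = 24×60 = 1440 minutes
Fraction = 845/1440 ≈ 0.5868
As a percentage: 845/1440 × 100 ≈ 58.68%


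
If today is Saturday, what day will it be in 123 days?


Start: Saturday (index 5)
(5 + 123) mod 7
= 128 mod 7
= 2
Index 2 → Wednesday

Wednesday


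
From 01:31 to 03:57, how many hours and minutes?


End time in minutes: 3×60 + 57 = 237
Start time in minutes: 1×60 + 31 = 91
Difference = 237 - 91 = 146 minutes
= 2 hours 26 minutes

2h 26m


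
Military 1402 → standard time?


Hour: 14
14 - 12 = 2 → PM

2:02 PM


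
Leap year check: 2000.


Yes

Rules: divisible by 4 AND (not by 100 OR by 400)
2000 ÷ 4 = 500 exactly → divisible by 4
2000 ÷ 100 = 20 exactly → divisible by 100
2000 ÷ 400 = 5 exactly → divisible by 400
Divisible by 400 → leap year


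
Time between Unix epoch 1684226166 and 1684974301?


748135 seconds (207.8 hours / 8.66 days)

Difference = 1684974301 - 1684226166 = 748135 seconds
In hours: 748135 / 3600 ≈ 207.8
In days: 748135 / 86400 ≈ 8.66


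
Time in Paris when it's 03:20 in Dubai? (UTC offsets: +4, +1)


Time difference = UTC+1 - UTC+4 = -3 hours
New hour = (3 -3) mod 24
= 0 mod 24 = 0
Minutes unchanged → 00:20

00:20


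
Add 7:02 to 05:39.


12:41

Start: 339 minutes from midnight
Add: 422 minutes
Total: 761 minutes
Hours: 761 ÷ 60 = 12 remainder 41


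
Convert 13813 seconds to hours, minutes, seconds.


3h 50m 13s

Hours: 13813 ÷ 3600 = 3 remainder 3013
Minutes: 3013 ÷ 60 = 50 remainder 13
Seconds: 13


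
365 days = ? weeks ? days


52 weeks 1 days

Weeks: 365 ÷ 7 = 52 remainder 1


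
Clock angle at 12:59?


35.5°

Hour hand (12 ≡ 0 on the dial): 0×30 + 59×0.5 = 29.5°
Minute hand = 59×6 = 354°
Difference = |29.5 - 354| = 324.5°
Since > 180°: 360 - 324.5 = 35.5°


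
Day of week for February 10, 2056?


Thursday

Zeller's congruence:
q=10, m=14, k=55, j=20
h = (10 + ⌊13×15/5⌋ + 55 + ⌊55/4⌋ + ⌊20/4⌋ - 2×20) mod 7
= (10 + 39 + 55 + 13 + 5 - 40) mod 7
= 82 mod 7 = 5
h=5 → Thursday


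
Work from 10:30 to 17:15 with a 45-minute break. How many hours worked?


6h 0m (360 minutes)

Total time = (17×60+15) - (10×60+30)
= 1035 - 630 = 405 min
Minus break: 405 - 45 = 360 min
= 6h 0m


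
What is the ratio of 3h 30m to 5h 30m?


7:11 (0.64)

Duration 1: 210 minutes
Duration 2: 330 minutes
Ratio = 210:330
GCD = 30
Simplified = 7:11
As a decimal: 7/11 ≈ 0.64


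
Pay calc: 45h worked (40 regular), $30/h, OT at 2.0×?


Regular: 40h × $30 = $1200.00
Overtime: 45 - 40 = 5h
OT pay: 5h × $30 × 2.0 = $300.00
Total = $1200.00 + $300.00 = $1500.00

$1500.00


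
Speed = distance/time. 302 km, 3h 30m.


86.3 km/h

Distance: 302 km
Time: 3h 30m = 210 min = 210/60 = 7/2 hours
Speed = 302 ÷ (7/2) = 302 × 2 / 7 = 604/7 ≈ 86.3 km/h


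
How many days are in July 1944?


Month: July (month 7)
July has 31 days

31 days


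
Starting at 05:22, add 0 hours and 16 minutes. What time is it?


05:38

Start: 322 minutes from midnight
Add: 16 minutes
Total: 338 minutes
Hours: 338 ÷ 60 = 5 remainder 38


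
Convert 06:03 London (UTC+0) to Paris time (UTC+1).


Time difference = UTC+1 - UTC+0 = +1 hours
New hour = (6 + 1) mod 24
= 7 mod 24 = 7
Minutes unchanged → 07:03

07:03


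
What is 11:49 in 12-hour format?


11:49 AM

Hour: 11
11 < 12 → AM


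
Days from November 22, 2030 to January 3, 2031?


42 days

From November 22, 2030 to January 3, 2031
Rest of November 2030: 30 - 22 = 8
Full months: December 31
Days into January 2031: 3
Total = 8 + 31 + 3 = 42 days


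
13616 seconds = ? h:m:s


Hours: 13616 ÷ 3600 = 3 remainder 2816
Minutes: 2816 ÷ 60 = 46 remainder 56
Seconds: 56

3h 46m 56s


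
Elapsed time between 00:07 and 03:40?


3h 33m

End time in minutes: 3×60 + 40 = 220
Start time in minutes: 0×60 + 7 = 7
Difference = 220 - 7 = 213 minutes
= 3 hours 33 minutes


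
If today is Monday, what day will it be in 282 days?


Start: Monday (index 0)
(0 + 282) mod 7
= 282 mod 7
= 2
Index 2 → Wednesday

Wednesday


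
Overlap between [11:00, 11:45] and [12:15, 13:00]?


Meeting A: 660-705 (in minutes from midnight)
Meeting B: 735-780
Overlap start = max(660, 735) = 735
Overlap end = min(705, 780) = 705
Overlap = max(0, 705 - 735) = 0 min

0 minutes


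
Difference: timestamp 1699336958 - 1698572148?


Difference = 1699336958 - 1698572148 = 764810 seconds
In hours: 764810 / 3600 ≈ 212.4
In days: 764810 / 86400 ≈ 8.85

764810 seconds (212.4 hours / 8.85 days)


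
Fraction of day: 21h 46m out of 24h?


Total minutes: 21×60 + 46 = 1306
Day = 24×60 = 1440 minutes
Fraction = 1306/1440 ≈ 0.9069
As a percentage: 1306/1440 × 100 ≈ 90.69%

0.9069 (90.69%)


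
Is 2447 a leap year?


Rules: divisible by 4 AND (not by 100 OR by 400)
2447 ÷ 4 = 611 remainder 3 → not divisible by 4
Not divisible by 4 → not a leap year

No


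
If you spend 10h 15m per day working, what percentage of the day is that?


42.7%

Time: 615 minutes
Day: 1440 minutes
Percentage = (615/1440) × 100 ≈ 42.7%


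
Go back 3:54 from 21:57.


Start: 1317 minutes from midnight
Subtract: 234 minutes
Remaining: 1317 - 234 = 1083
Hours: 18, Minutes: 3

18:03


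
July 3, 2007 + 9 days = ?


July 12, 2007

Start: July 3, 2007
Add 9 days
July 3 + 9 = July 12, 2007


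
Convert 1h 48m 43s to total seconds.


Hours: 1 × 3600 = 3600
Minutes: 48 × 60 = 2880
Seconds: 43
Total = 3600 + 2880 + 43 = 6523

6523 seconds


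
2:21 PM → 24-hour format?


14:21

Input: 2:21 PM
PM: 2 + 12 = 14


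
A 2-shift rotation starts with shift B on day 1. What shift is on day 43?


Shifts: A, B
Start: B (index 1)
Day 43: (1 + 43 - 1) mod 2
= 43 mod 2
= 1
Index 1 → shift B

Shift B


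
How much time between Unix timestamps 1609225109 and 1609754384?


529275 seconds (147.0 hours / 6.13 days)

Difference = 1609754384 - 1609225109 = 529275 seconds
In hours: 529275 / 3600 ≈ 147.0
In days: 529275 / 86400 ≈ 6.13


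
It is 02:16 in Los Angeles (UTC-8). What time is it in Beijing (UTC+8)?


18:16

Time difference = UTC+8 - UTC-8 = +16 hours
New hour = (2 + 16) mod 24
= 18 mod 24 = 18
Minutes unchanged → 18:16


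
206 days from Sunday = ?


Wednesday

Start: Sunday (index 6)
(6 + 206) mod 7
= 212 mod 7
= 2
Index 2 → Wednesday


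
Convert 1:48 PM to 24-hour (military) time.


13:48

Input: 1:48 PM
PM: 1 + 12 = 13


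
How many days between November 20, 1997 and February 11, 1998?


83 days

From November 20, 1997 to February 11, 1998
Rest of November 1997: 30 - 20 = 10
Full months: December 31, January 31
Days into February 1998: 11
Total = 10 + 31 + 31 + 11 = 83 days


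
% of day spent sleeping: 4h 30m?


18.8%

Time: 270 minutes
Day: 1440 minutes
Percentage = (270/1440) × 100 ≈ 18.8%


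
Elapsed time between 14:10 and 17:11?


3h 1m

End time in minutes: 17×60 + 11 = 1031
Start time in minutes: 14×60 + 10 = 850
Difference = 1031 - 850 = 181 minutes
= 3 hours 1 minutes


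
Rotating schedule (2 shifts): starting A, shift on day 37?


Shift A

Shifts: A, B
Start: A (index 0)
Day 37: (0 + 37 - 1) mod 2
= 36 mod 2
= 0
Index 0 → shift A


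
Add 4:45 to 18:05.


Start: 1085 minutes from midnight
Add: 285 minutes
Total: 1370 minutes
Hours: 1370 ÷ 60 = 22 remainder 50

22:50


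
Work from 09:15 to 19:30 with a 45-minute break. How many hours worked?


9h 30m (570 minutes)

Total time = (19×60+30) - (9×60+15)
= 1170 - 555 = 615 min
Minus break: 615 - 45 = 570 min
= 9h 30m


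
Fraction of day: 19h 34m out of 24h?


Total minutes: 19×60 + 34 = 1174
Day = 24×60 = 1440 minutes
Fraction = 1174/1440 ≈ 0.8153
As a percentage: 1174/1440 × 100 ≈ 81.53%

0.8153 (81.53%)


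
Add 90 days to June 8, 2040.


Start: June 8, 2040
Add 90 days
June 8 → July 1: 30 - 8 + 1 = 23 days (90 - 23 = 67 left)
July 1 → August 1: 31 - 1 + 1 = 31 days (67 - 31 = 36 left)
August 1 → September 1: 31 - 1 + 1 = 31 days (36 - 31 = 5 left)
September 1 + 5 = September 6, 2040

September 6, 2040


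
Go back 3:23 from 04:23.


Start: 263 minutes from midnight
Subtract: 203 minutes
Remaining: 263 - 203 = 60
Hours: 1, Minutes: 0

01:00


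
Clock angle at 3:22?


31.0°

Hour hand = 3×30 + 22×0.5 = 101.0°
Minute hand = 22×6 = 132°
Difference = |101.0 - 132| = 31.0°


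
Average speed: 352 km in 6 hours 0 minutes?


Distance: 352 km
Time: 6 hours
Speed = 352 / 6 ≈ 58.7 km/h

58.7 km/h


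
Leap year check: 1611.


Rules: divisible by 4 AND (not by 100 OR by 400)
1611 ÷ 4 = 402 remainder 3 → not divisible by 4
Not divisible by 4 → not a leap year

No


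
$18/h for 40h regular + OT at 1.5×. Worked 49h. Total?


$963.00

Regular: 40h × $18 = $720.00
Overtime: 49 - 40 = 9h
OT pay: 9h × $18 × 1.5 = $243.00
Total = $720.00 + $243.00 = $963.00


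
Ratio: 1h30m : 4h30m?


1:3 (0.33)

Duration 1: 90 minutes
Duration 2: 270 minutes
Ratio = 90:270
GCD = 90
Simplified = 1:3
As a decimal: 1/3 ≈ 0.33


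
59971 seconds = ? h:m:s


16h 39m 31s

Hours: 59971 ÷ 3600 = 16 remainder 2371
Minutes: 2371 ÷ 60 = 39 remainder 31
Seconds: 31


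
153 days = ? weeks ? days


21 weeks 6 days

Weeks: 153 ÷ 7 = 21 remainder 6


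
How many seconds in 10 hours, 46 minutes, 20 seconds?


Hours: 10 × 3600 = 36000
Minutes: 46 × 60 = 2760
Seconds: 20
Total = 36000 + 2760 + 20 = 38780

38780 seconds


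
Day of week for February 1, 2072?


Monday

Zeller's congruence:
q=1, m=14, k=71, j=20
h = (1 + ⌊13×15/5⌋ + 71 + ⌊71/4⌋ + ⌊20/4⌋ - 2×20) mod 7
= (1 + 39 + 71 + 17 + 5 - 40) mod 7
= 93 mod 7 = 2
h=2 → Monday


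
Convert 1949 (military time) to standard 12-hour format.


Hour: 19
19 - 12 = 7 → PM

7:49 PM


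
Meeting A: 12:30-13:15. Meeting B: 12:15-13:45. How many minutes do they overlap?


45 minutes

Meeting A: 750-795 (in minutes from midnight)
Meeting B: 735-825
Overlap start = max(750, 735) = 750
Overlap end = min(795, 825) = 795
Overlap = max(0, 795 - 750) = 45 min


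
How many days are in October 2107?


31 days

Month: October (month 10)
October has 31 days


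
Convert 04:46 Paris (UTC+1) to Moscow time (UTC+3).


06:46

Time difference = UTC+3 - UTC+1 = +2 hours
New hour = (4 + 2) mod 24
= 6 mod 24 = 6
Minutes unchanged → 06:46


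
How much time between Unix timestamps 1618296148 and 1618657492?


361344 seconds (100.4 hours / 4.18 days)

Difference = 1618657492 - 1618296148 = 361344 seconds
In hours: 361344 / 3600 ≈ 100.4
In days: 361344 / 86400 ≈ 4.18


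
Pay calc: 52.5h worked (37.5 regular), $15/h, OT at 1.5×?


$900.00

Regular: 37.5h × $15 = $562.50
Overtime: 52.5 - 37.5 = 15.0h
OT pay: 15.0h × $15 × 1.5 = $337.50
Total = $562.50 + $337.50 = $900.00


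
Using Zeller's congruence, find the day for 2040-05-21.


Monday

Zeller's congruence:
q=21, m=5, k=40, j=20
h = (21 + ⌊13×6/5⌋ + 40 + ⌊40/4⌋ + ⌊20/4⌋ - 2×20) mod 7
= (21 + 15 + 40 + 10 + 5 - 40) mod 7
= 51 mod 7 = 2
h=2 → Monday


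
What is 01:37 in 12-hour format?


1:37 AM

Hour: 1
1 < 12 → AM


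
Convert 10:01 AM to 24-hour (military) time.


10:01

Input: 10:01 AM
AM hour stays: 10


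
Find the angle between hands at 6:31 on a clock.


Hour hand = 6×30 + 31×0.5 = 195.5°
Minute hand = 31×6 = 186°
Difference = |195.5 - 186| = 9.5°

9.5°


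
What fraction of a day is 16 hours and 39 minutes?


Total minutes: 16×60 + 39 = 999
Day = 24×60 = 1440 minutes
Fraction = 999/1440 ≈ 0.6938
As a percentage: 999/1440 × 100 ≈ 69.38%

0.6938 (69.38%)


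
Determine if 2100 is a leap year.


Rules: divisible by 4 AND (not by 100 OR by 400)
2100 ÷ 4 = 525 exactly → divisible by 4
2100 ÷ 100 = 21 exactly → divisible by 100
2100 ÷ 400 = 5 remainder 100 → not divisible by 400
Divisible by 100 but not by 400 → not a leap year

No


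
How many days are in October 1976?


Month: October (month 10)
October has 31 days

31 days


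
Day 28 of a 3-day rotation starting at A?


Shift A

Shifts: A, B, C
Start: A (index 0)
Day 28: (0 + 28 - 1) mod 3
= 27 mod 3
= 0
Index 0 → shift A


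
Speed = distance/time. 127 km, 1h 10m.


108.9 km/h

Distance: 127 km
Time: 1h 10m = 70 min = 70/60 = 7/6 hours
Speed = 127 ÷ (7/6) = 127 × 6 / 7 = 762/7 ≈ 108.9 km/h


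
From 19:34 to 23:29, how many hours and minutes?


End time in minutes: 23×60 + 29 = 1409
Start time in minutes: 19×60 + 34 = 1174
Difference = 1409 - 1174 = 235 minutes
= 3 hours 55 minutes

3h 55m


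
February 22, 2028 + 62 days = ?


Start: February 22, 2028
Add 62 days
February 22 → March 1: 29 - 22 + 1 = 8 days (62 - 8 = 54 left)
March 1 → April 1: 31 - 1 + 1 = 31 days (54 - 31 = 23 left)
April 1 + 23 = April 24, 2028

April 24, 2028


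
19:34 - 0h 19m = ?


Start: 1174 minutes from midnight
Subtract: 19 minutes
Remaining: 1174 - 19 = 1155
Hours: 19, Minutes: 15

19:15


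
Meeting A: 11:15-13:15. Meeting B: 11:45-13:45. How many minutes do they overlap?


90 minutes

Meeting A: 675-795 (in minutes from midnight)
Meeting B: 705-825
Overlap start = max(675, 705) = 705
Overlap end = min(795, 825) = 795
Overlap = max(0, 795 - 705) = 90 min


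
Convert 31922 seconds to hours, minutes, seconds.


8h 52m 2s

Hours: 31922 ÷ 3600 = 8 remainder 3122
Minutes: 3122 ÷ 60 = 52 remainder 2
Seconds: 2


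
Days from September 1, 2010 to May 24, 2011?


265 days

From September 1, 2010 to May 24, 2011
Rest of September 2010: 30 - 1 = 29
Full months: October 31, November 30, December 31, January 31, February 2011 28, March 31, April 30
Days into May 2011: 24
Total = 29 + 31 + 30 + 31 + 31 + 28 + 31 + 30 + 24 = 265 days


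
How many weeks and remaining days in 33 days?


Weeks: 33 ÷ 7 = 4 remainder 5

4 weeks 5 days


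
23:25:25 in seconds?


84325 seconds

Hours: 23 × 3600 = 82800
Minutes: 25 × 60 = 1500
Seconds: 25
Total = 82800 + 1500 + 25 = 84325


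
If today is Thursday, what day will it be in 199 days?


Start: Thursday (index 3)
(3 + 199) mod 7
= 202 mod 7
= 6
Index 6 → Sunday

Sunday


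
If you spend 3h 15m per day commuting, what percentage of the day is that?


13.5%

Time: 195 minutes
Day: 1440 minutes
Percentage = (195/1440) × 100 ≈ 13.5%


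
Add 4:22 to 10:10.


14:32

Start: 610 minutes from midnight
Add: 262 minutes
Total: 872 minutes
Hours: 872 ÷ 60 = 14 remainder 32


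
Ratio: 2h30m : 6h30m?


Duration 1: 150 minutes
Duration 2: 390 minutes
Ratio = 150:390
GCD = 30
Simplified = 5:13
As a decimal: 5/13 ≈ 0.38

5:13 (0.38)


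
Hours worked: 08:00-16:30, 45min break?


Total time = (16×60+30) - (8×60+0)
= 990 - 480 = 510 min
Minus break: 510 - 45 = 465 min
= 7h 45m

7h 45m (465 minutes)


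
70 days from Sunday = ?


Start: Sunday (index 6)
(6 + 70) mod 7
= 76 mod 7
= 6
Index 6 → Sunday

Sunday


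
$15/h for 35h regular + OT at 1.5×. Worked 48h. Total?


$817.50

Regular: 35h × $15 = $525.00
Overtime: 48 - 35 = 13h
OT pay: 13h × $15 × 1.5 = $292.50
Total = $525.00 + $292.50 = $817.50


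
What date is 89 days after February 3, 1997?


Start: February 3, 1997
Add 89 days
February 3 → March 1: 28 - 3 + 1 = 26 days (89 - 26 = 63 left)
March 1 → April 1: 31 - 1 + 1 = 31 days (63 - 31 = 32 left)
April 1 → May 1: 30 - 1 + 1 = 30 days (32 - 30 = 2 left)
May 1 + 2 = May 3, 1997

May 3, 1997


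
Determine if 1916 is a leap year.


Rules: divisible by 4 AND (not by 100 OR by 400)
1916 ÷ 4 = 479 exactly → divisible by 4
1916 ÷ 100 = 19 remainder 16 → not divisible by 100
Divisible by 4 but not by 100 → leap year

Yes


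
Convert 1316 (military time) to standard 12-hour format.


Hour: 13
13 - 12 = 1 → PM

1:16 PM


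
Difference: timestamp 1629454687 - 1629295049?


Difference = 1629454687 - 1629295049 = 159638 seconds
In hours: 159638 / 3600 ≈ 44.3
In days: 159638 / 86400 ≈ 1.85

159638 seconds (44.3 hours / 1.85 days)


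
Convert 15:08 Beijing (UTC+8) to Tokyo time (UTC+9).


Time difference = UTC+9 - UTC+8 = +1 hours
New hour = (15 + 1) mod 24
= 16 mod 24 = 16
Minutes unchanged → 16:08

16:08


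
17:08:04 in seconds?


Hours: 17 × 3600 = 61200
Minutes: 8 × 60 = 480
Seconds: 4
Total = 61200 + 480 + 4 = 61684

61684 seconds


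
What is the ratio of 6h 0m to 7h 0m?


6:7 (0.86)

Duration 1: 360 minutes
Duration 2: 420 minutes
Ratio = 360:420
GCD = 60
Simplified = 6:7
As a decimal: 6/7 ≈ 0.86


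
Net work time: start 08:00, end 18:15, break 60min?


Total time = (18×60+15) - (8×60+0)
= 1095 - 480 = 615 min
Minus break: 615 - 60 = 555 min
= 9h 15m

9h 15m (555 minutes)


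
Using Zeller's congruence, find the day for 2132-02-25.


Monday

Zeller's congruence:
q=25, m=14, k=31, j=21
h = (25 + ⌊13×15/5⌋ + 31 + ⌊31/4⌋ + ⌊21/4⌋ - 2×21) mod 7
= (25 + 39 + 31 + 7 + 5 - 42) mod 7
= 65 mod 7 = 2
h=2 → Monday


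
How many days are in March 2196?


Month: March (month 3)
March has 31 days

31 days


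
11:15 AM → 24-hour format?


11:15

Input: 11:15 AM
AM hour stays: 11


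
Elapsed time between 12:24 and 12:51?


0h 27m

End time in minutes: 12×60 + 51 = 771
Start time in minutes: 12×60 + 24 = 744
Difference = 771 - 744 = 27 minutes
= 0 hours 27 minutes


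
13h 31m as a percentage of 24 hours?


Total minutes: 13×60 + 31 = 811
Day = 24×60 = 1440 minutes
Fraction = 811/1440 ≈ 0.5632
As a percentage: 811/1440 × 100 ≈ 56.32%

0.5632 (56.32%)


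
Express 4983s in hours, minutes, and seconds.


1h 23m 3s

Hours: 4983 ÷ 3600 = 1 remainder 1383
Minutes: 1383 ÷ 60 = 23 remainder 3
Seconds: 3


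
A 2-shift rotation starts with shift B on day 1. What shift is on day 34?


Shift A

Shifts: A, B
Start: B (index 1)
Day 34: (1 + 34 - 1) mod 2
= 34 mod 2
= 0
Index 0 → shift A


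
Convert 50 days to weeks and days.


7 weeks 1 days

Weeks: 50 ÷ 7 = 7 remainder 1


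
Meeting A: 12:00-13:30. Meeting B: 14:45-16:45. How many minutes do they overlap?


Meeting A: 720-810 (in minutes from midnight)
Meeting B: 885-1005
Overlap start = max(720, 885) = 885
Overlap end = min(810, 1005) = 810
Overlap = max(0, 810 - 885) = 0 min

0 minutes


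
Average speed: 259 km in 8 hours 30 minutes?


Distance: 259 km
Time: 8h 30m = 510 min = 510/60 = 17/2 hours
Speed = 259 ÷ (17/2) = 259 × 2 / 17 = 518/17 ≈ 30.5 km/h

30.5 km/h


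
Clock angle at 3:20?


Hour hand = 3×30 + 20×0.5 = 100.0°
Minute hand = 20×6 = 120°
Difference = |100.0 - 120| = 20.0°

20.0°


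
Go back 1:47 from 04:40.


02:53

Start: 280 minutes from midnight
Subtract: 107 minutes
Remaining: 280 - 107 = 173
Hours: 2, Minutes: 53


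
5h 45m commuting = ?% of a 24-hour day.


Time: 345 minutes
Day: 1440 minutes
Percentage = (345/1440) × 100 ≈ 24.0%

24.0%


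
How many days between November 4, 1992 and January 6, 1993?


63 days

From November 4, 1992 to January 6, 1993
Rest of November 1992: 30 - 4 = 26
Full months: December 31
Days into January 1993: 6
Total = 26 + 31 + 6 = 63 days


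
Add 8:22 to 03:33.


Start: 213 minutes from midnight
Add: 502 minutes
Total: 715 minutes
Hours: 715 ÷ 60 = 11 remainder 55

11:55


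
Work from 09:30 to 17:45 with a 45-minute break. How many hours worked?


7h 30m (450 minutes)

Total time = (17×60+45) - (9×60+30)
= 1065 - 570 = 495 min
Minus break: 495 - 45 = 450 min
= 7h 30m


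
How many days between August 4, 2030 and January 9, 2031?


From August 4, 2030 to January 9, 2031
Rest of August 2030: 31 - 4 = 27
Full months: September 30, October 31, November 30, December 31
Days into January 2031: 9
Total = 27 + 30 + 31 + 30 + 31 + 9 = 158 days

158 days


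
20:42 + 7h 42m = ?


Start: 1242 minutes from midnight
Add: 462 minutes
Total: 1704 minutes
Hours: 1704 ÷ 60 = 28 remainder 24
28 ≥ 24 → 28 - 24 = 4 (next day)

04:24 (next day)


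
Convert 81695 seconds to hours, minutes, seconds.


22h 41m 35s

Hours: 81695 ÷ 3600 = 22 remainder 2495
Minutes: 2495 ÷ 60 = 41 remainder 35
Seconds: 35


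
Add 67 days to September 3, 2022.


November 9, 2022

Start: September 3, 2022
Add 67 days
September 3 → October 1: 30 - 3 + 1 = 28 days (67 - 28 = 39 left)
October 1 → November 1: 31 - 1 + 1 = 31 days (39 - 31 = 8 left)
November 1 + 8 = November 9, 2022


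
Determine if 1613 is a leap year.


No

Rules: divisible by 4 AND (not by 100 OR by 400)
1613 ÷ 4 = 403 remainder 1 → not divisible by 4
Not divisible by 4 → not a leap year


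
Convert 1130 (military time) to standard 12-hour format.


11:30 AM

Hour: 11
11 < 12 → AM


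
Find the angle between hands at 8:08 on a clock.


Hour hand = 8×30 + 8×0.5 = 244.0°
Minute hand = 8×6 = 48°
Difference = |244.0 - 48| = 196.0°
Since > 180°: 360 - 196.0 = 164.0°

164.0°


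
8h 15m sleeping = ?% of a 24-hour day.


Time: 495 minutes
Day: 1440 minutes
Percentage = (495/1440) × 100 ≈ 34.4%

34.4%


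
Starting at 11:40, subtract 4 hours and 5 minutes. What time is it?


07:35

Start: 700 minutes from midnight
Subtract: 245 minutes
Remaining: 700 - 245 = 455
Hours: 7, Minutes: 35


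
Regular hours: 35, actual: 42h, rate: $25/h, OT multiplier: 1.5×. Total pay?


$1137.50

Regular: 35h × $25 = $875.00
Overtime: 42 - 35 = 7h
OT pay: 7h × $25 × 1.5 = $262.50
Total = $875.00 + $262.50 = $1137.50


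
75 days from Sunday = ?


Friday

Start: Sunday (index 6)
(6 + 75) mod 7
= 81 mod 7
= 4
Index 4 → Friday


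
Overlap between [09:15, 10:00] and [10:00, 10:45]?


Meeting A: 555-600 (in minutes from midnight)
Meeting B: 600-645
Overlap start = max(555, 600) = 600
Overlap end = min(600, 645) = 600
Overlap = max(0, 600 - 600) = 0 min

0 minutes


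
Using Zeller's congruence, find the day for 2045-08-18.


Friday

Zeller's congruence:
q=18, m=8, k=45, j=20
h = (18 + ⌊13×9/5⌋ + 45 + ⌊45/4⌋ + ⌊20/4⌋ - 2×20) mod 7
= (18 + 23 + 45 + 11 + 5 - 40) mod 7
= 62 mod 7 = 6
h=6 → Friday


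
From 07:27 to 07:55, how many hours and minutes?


End time in minutes: 7×60 + 55 = 475
Start time in minutes: 7×60 + 27 = 447
Difference = 475 - 447 = 28 minutes
= 0 hours 28 minutes

0h 28m


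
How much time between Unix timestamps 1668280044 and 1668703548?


Difference = 1668703548 - 1668280044 = 423504 seconds
In hours: 423504 / 3600 ≈ 117.6
In days: 423504 / 86400 ≈ 4.90

423504 seconds (117.6 hours / 4.90 days)


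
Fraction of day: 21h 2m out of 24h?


Total minutes: 21×60 + 2 = 1262
Day = 24×60 = 1440 minutes
Fraction = 1262/1440 ≈ 0.8764
As a percentage: 1262/1440 × 100 ≈ 87.64%

0.8764 (87.64%)


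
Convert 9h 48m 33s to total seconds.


Hours: 9 × 3600 = 32400
Minutes: 48 × 60 = 2880
Seconds: 33
Total = 32400 + 2880 + 33 = 35313

35313 seconds


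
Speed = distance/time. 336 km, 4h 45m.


Distance: 336 km
Time: 4h 45m = 285 min = 285/60 = 19/4 hours
Speed = 336 ÷ (19/4) = 336 × 4 / 19 = 1344/19 ≈ 70.7 km/h

70.7 km/h


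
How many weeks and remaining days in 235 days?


33 weeks 4 days

Weeks: 235 ÷ 7 = 33 remainder 4


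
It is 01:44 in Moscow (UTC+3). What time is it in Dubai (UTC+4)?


Time difference = UTC+4 - UTC+3 = +1 hours
New hour = (1 + 1) mod 24
= 2 mod 24 = 2
Minutes unchanged → 02:44

02:44


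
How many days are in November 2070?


Month: November (month 11)
November has 30 days

30 days


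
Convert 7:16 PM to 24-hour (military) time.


19:16

Input: 7:16 PM
PM: 7 + 12 = 19


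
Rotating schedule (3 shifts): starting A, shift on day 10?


Shift A

Shifts: A, B, C
Start: A (index 0)
Day 10: (0 + 10 - 1) mod 3
= 9 mod 3
= 0
Index 0 → shift A


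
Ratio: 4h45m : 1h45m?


19:7 (2.71)

Duration 1: 285 minutes
Duration 2: 105 minutes
Ratio = 285:105
GCD = 15
Simplified = 19:7
As a decimal: 19/7 ≈ 2.71


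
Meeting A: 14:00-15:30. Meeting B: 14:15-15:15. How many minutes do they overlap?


60 minutes

Meeting A: 840-930 (in minutes from midnight)
Meeting B: 855-915
Overlap start = max(840, 855) = 855
Overlap end = min(930, 915) = 915
Overlap = max(0, 915 - 855) = 60 min


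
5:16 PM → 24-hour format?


17:16

Input: 5:16 PM
PM: 5 + 12 = 17


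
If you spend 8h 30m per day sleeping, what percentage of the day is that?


Time: 510 minutes
Day: 1440 minutes
Percentage = (510/1440) × 100 ≈ 35.4%

35.4%


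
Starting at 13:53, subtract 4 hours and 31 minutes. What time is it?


09:22

Start: 833 minutes from midnight
Subtract: 271 minutes
Remaining: 833 - 271 = 562
Hours: 9, Minutes: 22


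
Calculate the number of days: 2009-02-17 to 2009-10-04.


229 days

From February 17, 2009 to October 4, 2009
Rest of February 2009: 28 - 17 = 11
Full months: March 31, April 30, May 31, June 30, July 31, August 31, September 30
Days into October 2009: 4
Total = 11 + 31 + 30 + 31 + 30 + 31 + 31 + 30 + 4 = 229 days
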